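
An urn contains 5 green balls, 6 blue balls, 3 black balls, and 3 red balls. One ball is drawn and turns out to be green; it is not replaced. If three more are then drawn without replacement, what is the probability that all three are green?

1/140

With the first ball removed, 4 green remain out of 16.
P = 4/16 × 3/15 × 2/14 = 24/3360 = 1/140.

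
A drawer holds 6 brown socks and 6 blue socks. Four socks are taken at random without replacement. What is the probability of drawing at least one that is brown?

P(no brown) = 6/12 × 5/11 × 4/10 × 3/9 = 360/11880 = 1/33.
P(at least one) = 1 − 1/33 = 32/33.

32/33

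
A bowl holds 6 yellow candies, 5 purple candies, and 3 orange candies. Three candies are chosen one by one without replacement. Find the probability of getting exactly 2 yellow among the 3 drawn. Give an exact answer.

30/91

One ordering (yellow drawn first) has probability 6/14 × 5/13 × 8/12 = 240/2184 = 10/91.
There are C(3,2) = 3 such orderings, each equally likely, so P = 3 × 10/91 = 30/91.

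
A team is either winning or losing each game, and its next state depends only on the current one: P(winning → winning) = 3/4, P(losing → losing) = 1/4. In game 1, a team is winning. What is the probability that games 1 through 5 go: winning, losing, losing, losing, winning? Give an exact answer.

3/256

Game 1 is given. For each transition, use the conditional probability from the current state:
P(losing | winning) = 1/4; P(losing | losing) = 1/4; P(losing | losing) = 1/4; P(winning | losing) = 3/4.
P = 1/4 × 1/4 × 1/4 × 3/4 = 3/256.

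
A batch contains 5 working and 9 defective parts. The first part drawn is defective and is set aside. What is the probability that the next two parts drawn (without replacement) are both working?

5/39

With the first part removed, 5 working remain out of 13.
P = 5/13 × 4/12 = 20/156 = 5/39.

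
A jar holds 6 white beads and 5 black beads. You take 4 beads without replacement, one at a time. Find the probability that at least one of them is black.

21/22

P(no black) = 6/11 × 5/10 × 4/9 × 3/8 = 360/7920 = 1/22.
P(at least one) = 1 − 1/22 = 21/22.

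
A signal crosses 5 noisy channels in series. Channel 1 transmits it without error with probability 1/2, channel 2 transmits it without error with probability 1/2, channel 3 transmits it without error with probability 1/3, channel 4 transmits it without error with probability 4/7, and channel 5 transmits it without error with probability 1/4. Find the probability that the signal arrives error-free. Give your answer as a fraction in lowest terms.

1/84

Each stage is reached only if all earlier stages succeed, so
P = 1/2 × 1/2 × 1/3 × 4/7 × 1/4 = 4/336 = 1/84.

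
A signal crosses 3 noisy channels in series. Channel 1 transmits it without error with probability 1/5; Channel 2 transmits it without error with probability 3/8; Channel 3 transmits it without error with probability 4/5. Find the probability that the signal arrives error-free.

3/50

The events are sequential, so multiply the conditional probabilities:
P = 1/5 × 3/8 × 4/5 = 12/200 = 3/50.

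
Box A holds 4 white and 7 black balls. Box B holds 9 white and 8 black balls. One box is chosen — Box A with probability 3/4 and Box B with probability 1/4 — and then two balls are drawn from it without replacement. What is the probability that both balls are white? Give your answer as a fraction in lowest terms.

From Box A: P(both white) = (4/11)(3/10) = 6/55.
From Box B: P(both white) = (9/17)(8/16) = 9/34.
Total probability = (3/4)(6/55) + (1/4)(9/34) = 1107/7480.

1107/7480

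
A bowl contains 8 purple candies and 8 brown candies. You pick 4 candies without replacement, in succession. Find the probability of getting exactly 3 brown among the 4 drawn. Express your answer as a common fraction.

One ordering (brown drawn first) has probability 8/16 × 7/15 × 6/14 × 8/13 = 2688/43680 = 4/65.
There are C(4,3) = 4 such orderings, each equally likely, so P = 4 × 4/65 = 16/65.

16/65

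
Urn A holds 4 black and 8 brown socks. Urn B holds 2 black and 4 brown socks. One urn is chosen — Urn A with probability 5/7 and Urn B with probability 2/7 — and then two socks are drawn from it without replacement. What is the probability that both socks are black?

97/1155

From Urn A: P(both black) = (4/12)(3/11) = 1/11.
From Urn B: P(both black) = (2/6)(1/5) = 1/15.
Total probability = (5/7)(1/11) + (2/7)(1/15) = 97/1155.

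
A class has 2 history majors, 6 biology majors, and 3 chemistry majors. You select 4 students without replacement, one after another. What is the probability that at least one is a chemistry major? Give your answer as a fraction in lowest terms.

26/33

P(no chemistry majors) = 8/11 × 7/10 × 6/9 × 5/8 = 1680/7920 = 7/33.
P(at least one) = 1 − 7/33 = 26/33.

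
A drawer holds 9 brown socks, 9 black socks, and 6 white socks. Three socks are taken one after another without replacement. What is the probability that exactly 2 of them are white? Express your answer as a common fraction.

One ordering (white drawn first) has probability 6/24 × 5/23 × 18/22 = 540/12144 = 45/1012.
There are C(3,2) = 3 such orderings, each equally likely, so P = 3 × 45/1012 = 135/1012.

135/1012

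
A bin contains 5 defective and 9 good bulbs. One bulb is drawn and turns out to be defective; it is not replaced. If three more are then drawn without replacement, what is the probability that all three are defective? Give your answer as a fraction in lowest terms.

After the first draw, 4 of the remaining 13 bulbs are defective.
P = 4/13 × 3/12 × 2/11 = 24/1716 = 2/143.

2/143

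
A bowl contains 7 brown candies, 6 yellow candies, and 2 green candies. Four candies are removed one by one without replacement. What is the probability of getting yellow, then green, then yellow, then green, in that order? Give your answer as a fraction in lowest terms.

Each draw changes the counts, so multiply the conditional probabilities along the sequence:
P = 6/15 × 2/14 × 5/13 × 1/12 = 60/32760 = 1/546.

1/546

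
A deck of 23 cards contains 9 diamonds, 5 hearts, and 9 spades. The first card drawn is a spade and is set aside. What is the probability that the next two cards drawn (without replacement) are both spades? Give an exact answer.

After the first draw, 8 of the remaining 22 cards are spades.
P = 8/22 × 7/21 = 56/462 = 4/33.

4/33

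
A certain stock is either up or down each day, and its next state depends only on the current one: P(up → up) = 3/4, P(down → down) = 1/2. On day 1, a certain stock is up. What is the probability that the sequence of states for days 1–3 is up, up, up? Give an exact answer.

9/16

Day 1 is given. For each transition, use the conditional probability from the current state:
P(up | up) = 3/4; P(up | up) = 3/4.
P = 3/4 × 3/4 = 9/16.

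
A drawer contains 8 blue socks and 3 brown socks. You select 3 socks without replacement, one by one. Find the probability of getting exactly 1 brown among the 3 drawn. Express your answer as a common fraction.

28/55

One ordering (brown drawn first) has probability 3/11 × 8/10 × 7/9 = 168/990 = 28/165.
There are C(3,1) = 3 such orderings, each equally likely, so P = 3 × 28/165 = 28/55.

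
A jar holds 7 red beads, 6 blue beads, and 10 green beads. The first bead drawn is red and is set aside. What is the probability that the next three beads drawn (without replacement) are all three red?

1/77

After the first draw, 6 of the remaining 22 beads are red.
P = 6/22 × 5/21 × 4/20 = 120/9240 = 1/77.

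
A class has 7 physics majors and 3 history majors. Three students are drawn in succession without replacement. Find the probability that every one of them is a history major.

1/120

P = 3/10 × 2/9 × 1/8 = 6/720 = 1/120.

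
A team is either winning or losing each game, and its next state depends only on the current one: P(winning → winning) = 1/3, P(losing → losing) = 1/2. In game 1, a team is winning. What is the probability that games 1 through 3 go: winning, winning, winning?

1/9

Game 1 is given. For each transition, use the conditional probability from the current state:
P(winning | winning) = 1/3; P(winning | winning) = 1/3.
P = 1/3 × 1/3 = 1/9.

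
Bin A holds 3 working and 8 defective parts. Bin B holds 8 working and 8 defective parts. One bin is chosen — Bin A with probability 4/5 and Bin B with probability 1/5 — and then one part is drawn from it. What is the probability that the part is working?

7/22

From Bin A: P(working) = 3/11.
From Bin B: P(working) = 8/16.
Total probability = (4/5)(3/11) + (1/5)(8/16) = 7/22.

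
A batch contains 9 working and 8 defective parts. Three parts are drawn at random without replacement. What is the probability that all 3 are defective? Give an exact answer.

P = 8/17 × 7/16 × 6/15 = 336/4080 = 7/85.

7/85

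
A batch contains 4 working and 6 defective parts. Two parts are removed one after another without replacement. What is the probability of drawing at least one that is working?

2/3

P(no working) = 6/10 × 5/9 = 30/90 = 1/3.
P(at least one) = 1 − 1/3 = 2/3.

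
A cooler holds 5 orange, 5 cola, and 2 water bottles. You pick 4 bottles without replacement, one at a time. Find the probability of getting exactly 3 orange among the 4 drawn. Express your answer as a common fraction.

One ordering (orange drawn first) has probability 5/12 × 4/11 × 3/10 × 7/9 = 420/11880 = 7/198.
There are C(4,3) = 4 such orderings, each equally likely, so P = 4 × 7/198 = 14/99.

14/99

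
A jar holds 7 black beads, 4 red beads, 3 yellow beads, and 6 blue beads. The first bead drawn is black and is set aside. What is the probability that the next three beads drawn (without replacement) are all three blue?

20/969

After the first draw, 6 of the remaining 19 beads are blue.
P = 6/19 × 5/18 × 4/17 = 120/5814 = 20/969.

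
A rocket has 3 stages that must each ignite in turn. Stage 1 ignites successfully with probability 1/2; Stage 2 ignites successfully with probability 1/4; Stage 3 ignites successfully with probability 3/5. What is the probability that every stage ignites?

3/40

The events are sequential, so multiply the conditional probabilities:
P = 1/2 × 1/4 × 3/5 = 3/40.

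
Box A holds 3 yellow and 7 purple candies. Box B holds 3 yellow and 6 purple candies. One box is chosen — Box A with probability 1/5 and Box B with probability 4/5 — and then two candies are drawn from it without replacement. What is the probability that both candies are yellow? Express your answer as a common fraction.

From Box A: P(both yellow) = (3/10)(2/9) = 1/15.
From Box B: P(both yellow) = (3/9)(2/8) = 1/12.
Total probability = (1/5)(1/15) + (4/5)(1/12) = 2/25.

2/25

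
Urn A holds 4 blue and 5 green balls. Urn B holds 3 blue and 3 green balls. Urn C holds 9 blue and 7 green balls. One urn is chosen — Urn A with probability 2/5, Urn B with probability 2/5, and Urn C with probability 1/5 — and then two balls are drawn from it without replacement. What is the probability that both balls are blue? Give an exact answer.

31/150

From Urn A: P(both blue) = (4/9)(3/8) = 1/6.
From Urn B: P(both blue) = (3/6)(2/5) = 1/5.
From Urn C: P(both blue) = (9/16)(8/15) = 3/10.
Total probability = (2/5)(1/6) + (2/5)(1/5) + (1/5)(3/10) = 31/150.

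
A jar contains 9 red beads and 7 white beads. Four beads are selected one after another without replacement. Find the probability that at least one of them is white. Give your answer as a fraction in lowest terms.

121/130

P(no white) = 9/16 × 8/15 × 7/14 × 6/13 = 3024/43680 = 9/130.
P(at least one) = 1 − 9/130 = 121/130.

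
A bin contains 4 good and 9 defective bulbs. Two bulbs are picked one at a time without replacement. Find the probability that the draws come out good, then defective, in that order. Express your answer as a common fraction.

Chain rule:
P = 4/13 × 9/12 = 36/156 = 3/13.

3/13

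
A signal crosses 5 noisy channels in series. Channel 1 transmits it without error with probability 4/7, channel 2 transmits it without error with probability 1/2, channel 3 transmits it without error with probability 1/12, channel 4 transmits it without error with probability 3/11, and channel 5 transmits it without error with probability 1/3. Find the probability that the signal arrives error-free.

1/462

Multiplying along the chain,
P = 4/7 × 1/2 × 1/12 × 3/11 × 1/3 = 12/5544 = 1/462.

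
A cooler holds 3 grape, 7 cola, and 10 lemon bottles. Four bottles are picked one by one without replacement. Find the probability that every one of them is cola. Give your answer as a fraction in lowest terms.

7/969

P(all cola) = 7/20 × 6/19 × 5/18 × 4/17 = 840/116280 = 7/969.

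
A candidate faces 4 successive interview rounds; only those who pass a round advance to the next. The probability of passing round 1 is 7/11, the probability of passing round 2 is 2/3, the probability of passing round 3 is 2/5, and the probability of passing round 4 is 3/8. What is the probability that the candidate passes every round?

7/110

The events are sequential, so multiply the conditional probabilities:
P = 7/11 × 2/3 × 2/5 × 3/8 = 84/1320 = 7/110.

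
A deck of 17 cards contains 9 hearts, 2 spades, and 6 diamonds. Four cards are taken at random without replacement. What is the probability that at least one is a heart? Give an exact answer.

P(no hearts) = 8/17 × 7/16 × 6/15 × 5/14 = 1680/57120 = 1/34.
P(at least one) = 1 − 1/34 = 33/34.

33/34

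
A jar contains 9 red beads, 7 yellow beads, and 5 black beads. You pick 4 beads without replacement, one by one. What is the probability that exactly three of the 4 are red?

One ordering (red drawn first) has probability 9/21 × 8/20 × 7/19 × 12/18 = 6048/143640 = 4/95.
There are C(4,3) = 4 such orderings, each equally likely, so P = 4 × 4/95 = 16/95.

16/95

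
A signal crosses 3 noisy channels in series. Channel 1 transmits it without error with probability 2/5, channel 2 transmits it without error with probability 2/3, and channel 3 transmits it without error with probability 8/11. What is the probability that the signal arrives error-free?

Multiplying along the chain,
P = 2/5 × 2/3 × 8/11 = 32/165.

32/165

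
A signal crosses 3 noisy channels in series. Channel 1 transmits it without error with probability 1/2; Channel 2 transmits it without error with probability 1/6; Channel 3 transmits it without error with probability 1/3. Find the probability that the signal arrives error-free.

Multiplying along the chain,
P = 1/2 × 1/6 × 1/3 = 1/36.

1/36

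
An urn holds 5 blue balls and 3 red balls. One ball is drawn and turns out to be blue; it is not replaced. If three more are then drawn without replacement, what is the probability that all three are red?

1/35

After the first draw, 3 of the remaining 7 balls are red.
P = 3/7 × 2/6 × 1/5 = 6/210 = 1/35.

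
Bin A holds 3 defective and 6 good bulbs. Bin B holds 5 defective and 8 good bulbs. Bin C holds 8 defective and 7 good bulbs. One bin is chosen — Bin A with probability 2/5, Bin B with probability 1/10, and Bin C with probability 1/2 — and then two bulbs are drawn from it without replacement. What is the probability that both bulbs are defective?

7/39

From Bin A: P(both defective) = (3/9)(2/8) = 1/12.
From Bin B: P(both defective) = (5/13)(4/12) = 5/39.
From Bin C: P(both defective) = (8/15)(7/14) = 4/15.
Total probability = (2/5)(1/12) + (1/10)(5/39) + (1/2)(4/15) = 7/39.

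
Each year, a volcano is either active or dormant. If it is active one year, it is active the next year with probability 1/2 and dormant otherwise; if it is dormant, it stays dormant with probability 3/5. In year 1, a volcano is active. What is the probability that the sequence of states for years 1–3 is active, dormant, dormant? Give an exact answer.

3/10

Year 1 is given. For each transition, use the conditional probability from the current state:
P(dormant | active) = 1/2; P(dormant | dormant) = 3/5.
P = 1/2 × 3/5 = 3/10.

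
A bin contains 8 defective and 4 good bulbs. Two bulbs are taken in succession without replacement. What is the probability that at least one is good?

19/33

P(no good) = 8/12 × 7/11 = 56/132 = 14/33.
P(at least one) = 1 − 14/33 = 19/33.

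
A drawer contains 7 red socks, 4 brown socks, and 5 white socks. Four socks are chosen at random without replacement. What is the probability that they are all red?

P(all red) = 7/16 × 6/15 × 5/14 × 4/13 = 840/43680 = 1/52.

1/52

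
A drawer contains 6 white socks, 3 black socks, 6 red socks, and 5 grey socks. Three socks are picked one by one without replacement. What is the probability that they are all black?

P(every draw is black) = 3/20 × 2/19 × 1/18 = 6/6840 = 1/1140.

1/1140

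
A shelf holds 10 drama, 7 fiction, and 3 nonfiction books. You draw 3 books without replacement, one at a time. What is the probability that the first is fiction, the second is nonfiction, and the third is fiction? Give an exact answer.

7/380

Chain rule:
P = 7/20 × 3/19 × 6/18 = 126/6840 = 7/380.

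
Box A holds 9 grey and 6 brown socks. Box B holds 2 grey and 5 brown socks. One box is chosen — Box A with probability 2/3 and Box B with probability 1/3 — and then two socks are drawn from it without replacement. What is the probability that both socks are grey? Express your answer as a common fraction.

11/45

From Box A: P(both grey) = (9/15)(8/14) = 12/35.
From Box B: P(both grey) = (2/7)(1/6) = 1/21.
Total probability = (2/3)(12/35) + (1/3)(1/21) = 11/45.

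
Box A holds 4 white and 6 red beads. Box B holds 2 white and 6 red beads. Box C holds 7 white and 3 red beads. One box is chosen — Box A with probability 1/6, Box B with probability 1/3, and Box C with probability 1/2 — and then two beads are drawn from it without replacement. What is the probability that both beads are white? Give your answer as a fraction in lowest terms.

337/1260

From Box A: P(both white) = (4/10)(3/9) = 2/15.
From Box B: P(both white) = (2/8)(1/7) = 1/28.
From Box C: P(both white) = (7/10)(6/9) = 7/15.
Total probability = (1/6)(2/15) + (1/3)(1/28) + (1/2)(7/15) = 337/1260.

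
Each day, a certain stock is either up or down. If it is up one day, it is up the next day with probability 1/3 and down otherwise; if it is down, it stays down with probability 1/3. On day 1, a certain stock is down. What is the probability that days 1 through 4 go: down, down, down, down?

1/27

Day 1 is given. For each transition, use the conditional probability from the current state:
P(down | down) = 1/3; P(down | down) = 1/3; P(down | down) = 1/3.
P = 1/3 × 1/3 × 1/3 = 1/27.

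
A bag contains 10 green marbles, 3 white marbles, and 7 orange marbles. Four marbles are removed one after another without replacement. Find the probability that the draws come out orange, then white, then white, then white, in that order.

Chain rule:
P = 7/20 × 3/19 × 2/18 × 1/17 = 42/116280 = 7/19380.

7/19380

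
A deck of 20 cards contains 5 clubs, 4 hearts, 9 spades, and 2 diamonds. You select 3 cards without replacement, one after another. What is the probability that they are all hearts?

P(all hearts) = 4/20 × 3/19 × 2/18 = 24/6840 = 1/285.

1/285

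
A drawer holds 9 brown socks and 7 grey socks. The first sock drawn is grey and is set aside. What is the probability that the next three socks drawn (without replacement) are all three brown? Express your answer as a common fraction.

After the first draw, 9 of the remaining 15 socks are brown.
P = 9/15 × 8/14 × 7/13 = 504/2730 = 12/65.

12/65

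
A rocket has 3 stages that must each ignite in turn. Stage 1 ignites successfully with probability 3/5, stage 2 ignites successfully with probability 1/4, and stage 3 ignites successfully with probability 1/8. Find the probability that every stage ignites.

Multiplying along the chain,
P = 3/5 × 1/4 × 1/8 = 3/160.

3/160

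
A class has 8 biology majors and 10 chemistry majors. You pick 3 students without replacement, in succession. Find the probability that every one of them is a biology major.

P(all biology majors) = 8/18 × 7/17 × 6/16 = 336/4896 = 7/102.

7/102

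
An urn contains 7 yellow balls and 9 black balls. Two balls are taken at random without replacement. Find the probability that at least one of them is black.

33/40

P(no black) = 7/16 × 6/15 = 42/240 = 7/40.
P(at least one) = 1 − 7/40 = 33/40.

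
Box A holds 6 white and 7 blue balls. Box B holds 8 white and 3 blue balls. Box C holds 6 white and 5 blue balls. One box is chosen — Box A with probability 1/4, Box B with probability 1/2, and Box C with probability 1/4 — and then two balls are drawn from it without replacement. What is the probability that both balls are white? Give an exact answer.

2121/5720

From Box A: P(both white) = (6/13)(5/12) = 5/26.
From Box B: P(both white) = (8/11)(7/10) = 28/55.
From Box C: P(both white) = (6/11)(5/10) = 3/11.
Total probability = (1/4)(5/26) + (1/2)(28/55) + (1/4)(3/11) = 2121/5720.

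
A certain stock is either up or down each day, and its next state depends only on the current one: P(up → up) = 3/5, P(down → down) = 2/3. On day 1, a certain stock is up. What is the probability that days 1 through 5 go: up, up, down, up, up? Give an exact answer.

Day 1 is given. For each transition, use the conditional probability from the current state:
P(up | up) = 3/5; P(down | up) = 2/5; P(up | down) = 1/3; P(up | up) = 3/5.
P = 3/5 × 2/5 × 1/3 × 3/5 = 18/375 = 6/125.

6/125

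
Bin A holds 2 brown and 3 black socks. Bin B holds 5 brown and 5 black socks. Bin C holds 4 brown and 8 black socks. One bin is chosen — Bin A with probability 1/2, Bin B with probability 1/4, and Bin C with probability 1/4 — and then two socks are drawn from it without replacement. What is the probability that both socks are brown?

127/990

From Bin A: P(both brown) = (2/5)(1/4) = 1/10.
From Bin B: P(both brown) = (5/10)(4/9) = 2/9.
From Bin C: P(both brown) = (4/12)(3/11) = 1/11.
Total probability = (1/2)(1/10) + (1/4)(2/9) + (1/4)(1/11) = 127/990.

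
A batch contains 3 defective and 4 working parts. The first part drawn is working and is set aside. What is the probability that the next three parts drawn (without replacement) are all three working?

With the first part removed, 3 working remain out of 6.
P = 3/6 × 2/5 × 1/4 = 6/120 = 1/20.

1/20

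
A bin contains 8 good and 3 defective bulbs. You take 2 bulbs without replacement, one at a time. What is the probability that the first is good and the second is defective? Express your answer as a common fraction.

Multiply the probability of each draw given the previous ones:
P = 8/11 × 3/10 = 24/110 = 12/55.

12/55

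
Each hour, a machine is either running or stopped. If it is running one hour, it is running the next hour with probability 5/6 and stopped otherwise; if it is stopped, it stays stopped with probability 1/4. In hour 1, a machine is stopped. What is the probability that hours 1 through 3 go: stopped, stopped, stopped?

1/16

Hour 1 is given. For each transition, use the conditional probability from the current state:
P(stopped | stopped) = 1/4; P(stopped | stopped) = 1/4.
P = 1/4 × 1/4 = 1/16.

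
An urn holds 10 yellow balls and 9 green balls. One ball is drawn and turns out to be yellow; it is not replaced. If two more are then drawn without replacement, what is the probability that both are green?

4/17

After the first draw, 9 of the remaining 18 balls are green.
P = 9/18 × 8/17 = 72/306 = 4/17.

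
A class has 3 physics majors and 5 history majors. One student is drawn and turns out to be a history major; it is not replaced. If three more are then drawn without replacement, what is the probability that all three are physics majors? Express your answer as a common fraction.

With the first student removed, 3 physics majors remain out of 7.
P = 3/7 × 2/6 × 1/5 = 6/210 = 1/35.

1/35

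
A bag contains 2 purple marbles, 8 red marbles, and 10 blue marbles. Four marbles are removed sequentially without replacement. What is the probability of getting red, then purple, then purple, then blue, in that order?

Each draw changes the counts, so multiply the conditional probabilities along the sequence:
P = 8/20 × 2/19 × 1/18 × 10/17 = 160/116280 = 4/2907.

4/2907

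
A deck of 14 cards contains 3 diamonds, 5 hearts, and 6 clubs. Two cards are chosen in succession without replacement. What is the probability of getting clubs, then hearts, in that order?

Chain rule:
P = 6/14 × 5/13 = 30/182 = 15/91.

15/91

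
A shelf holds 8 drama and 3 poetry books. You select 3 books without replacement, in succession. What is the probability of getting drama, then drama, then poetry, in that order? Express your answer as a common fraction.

Multiply the probability of each draw given the previous ones:
P = 8/11 × 7/10 × 3/9 = 168/990 = 28/165.

28/165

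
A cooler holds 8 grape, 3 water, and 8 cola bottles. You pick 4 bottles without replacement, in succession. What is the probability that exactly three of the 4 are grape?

154/969

One ordering (grape drawn first) has probability 8/19 × 7/18 × 6/17 × 11/16 = 3696/93024 = 77/1938.
There are C(4,3) = 4 such orderings, each equally likely, so P = 4 × 77/1938 = 154/969.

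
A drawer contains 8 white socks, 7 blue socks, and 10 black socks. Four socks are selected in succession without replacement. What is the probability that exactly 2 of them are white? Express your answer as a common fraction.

1904/6325

One ordering (white drawn first) has probability 8/25 × 7/24 × 17/23 × 16/22 = 15232/303600 = 952/18975.
There are C(4,2) = 6 such orderings, each equally likely, so P = 6 × 952/18975 = 1904/6325.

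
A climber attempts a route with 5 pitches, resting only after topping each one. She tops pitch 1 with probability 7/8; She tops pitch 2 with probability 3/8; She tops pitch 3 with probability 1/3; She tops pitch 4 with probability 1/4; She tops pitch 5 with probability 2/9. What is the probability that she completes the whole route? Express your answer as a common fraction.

7/1152

The events are sequential, so multiply the conditional probabilities:
P = 7/8 × 3/8 × 1/3 × 1/4 × 2/9 = 42/6912 = 7/1152.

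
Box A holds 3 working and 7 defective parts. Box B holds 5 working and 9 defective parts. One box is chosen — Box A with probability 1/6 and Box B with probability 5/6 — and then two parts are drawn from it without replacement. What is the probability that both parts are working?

841/8190

From Box A: P(both working) = (3/10)(2/9) = 1/15.
From Box B: P(both working) = (5/14)(4/13) = 10/91.
Total probability = (1/6)(1/15) + (5/6)(10/91) = 841/8190.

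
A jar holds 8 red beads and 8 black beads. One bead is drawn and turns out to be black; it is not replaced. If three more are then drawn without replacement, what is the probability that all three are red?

8/65

After the first draw, 8 of the remaining 15 beads are red.
P = 8/15 × 7/14 × 6/13 = 336/2730 = 8/65.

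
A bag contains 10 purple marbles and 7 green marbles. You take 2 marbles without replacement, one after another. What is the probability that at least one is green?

P(no green) = 10/17 × 9/16 = 90/272 = 45/136.
P(at least one) = 1 − 45/136 = 91/136.

91/136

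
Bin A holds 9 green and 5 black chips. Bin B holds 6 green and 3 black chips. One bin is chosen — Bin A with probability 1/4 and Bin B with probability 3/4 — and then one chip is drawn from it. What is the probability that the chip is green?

37/56

From Bin A: P(green) = 9/14.
From Bin B: P(green) = 6/9.
Total probability = (1/4)(9/14) + (3/4)(6/9) = 37/56.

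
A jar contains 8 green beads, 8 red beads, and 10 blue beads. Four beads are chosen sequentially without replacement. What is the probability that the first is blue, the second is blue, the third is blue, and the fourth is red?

Chain rule:
P = 10/26 × 9/25 × 8/24 × 8/23 = 5760/358800 = 24/1495.

24/1495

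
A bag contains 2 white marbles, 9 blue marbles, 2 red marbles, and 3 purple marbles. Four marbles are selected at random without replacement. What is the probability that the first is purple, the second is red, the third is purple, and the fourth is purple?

1/3640

Each draw changes the counts, so multiply the conditional probabilities along the sequence:
P = 3/16 × 2/15 × 2/14 × 1/13 = 12/43680 = 1/3640.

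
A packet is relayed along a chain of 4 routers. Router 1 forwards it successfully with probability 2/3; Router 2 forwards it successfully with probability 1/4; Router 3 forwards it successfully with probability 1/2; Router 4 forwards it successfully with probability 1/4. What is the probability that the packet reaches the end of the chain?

The events are sequential, so multiply the conditional probabilities:
P = 2/3 × 1/4 × 1/2 × 1/4 = 2/96 = 1/48.

1/48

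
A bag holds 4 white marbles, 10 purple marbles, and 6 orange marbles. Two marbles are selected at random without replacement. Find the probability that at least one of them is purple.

P(no purple) = 10/20 × 9/19 = 90/380 = 9/38.
P(at least one) = 1 − 9/38 = 29/38.

29/38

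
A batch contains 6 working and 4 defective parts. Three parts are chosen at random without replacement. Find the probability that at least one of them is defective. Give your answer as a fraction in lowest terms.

P(no defective) = 6/10 × 5/9 × 4/8 = 120/720 = 1/6.
P(at least one) = 1 − 1/6 = 5/6.

5/6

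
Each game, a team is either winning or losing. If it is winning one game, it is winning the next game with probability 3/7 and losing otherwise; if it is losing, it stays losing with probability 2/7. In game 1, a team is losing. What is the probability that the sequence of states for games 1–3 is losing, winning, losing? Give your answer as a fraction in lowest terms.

Game 1 is given. For each transition, use the conditional probability from the current state:
P(winning | losing) = 5/7; P(losing | winning) = 4/7.
P = 5/7 × 4/7 = 20/49.

20/49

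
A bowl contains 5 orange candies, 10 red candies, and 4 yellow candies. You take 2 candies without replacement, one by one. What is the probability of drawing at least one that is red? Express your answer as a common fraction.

P(no red) = 9/19 × 8/18 = 72/342 = 4/19.
P(at least one) = 1 − 4/19 = 15/19.

15/19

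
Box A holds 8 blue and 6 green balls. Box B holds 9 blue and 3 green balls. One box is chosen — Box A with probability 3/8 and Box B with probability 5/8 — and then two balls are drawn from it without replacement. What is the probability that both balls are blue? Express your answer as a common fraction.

261/572

From Box A: P(both blue) = (8/14)(7/13) = 4/13.
From Box B: P(both blue) = (9/12)(8/11) = 6/11.
Total probability = (3/8)(4/13) + (5/8)(6/11) = 261/572.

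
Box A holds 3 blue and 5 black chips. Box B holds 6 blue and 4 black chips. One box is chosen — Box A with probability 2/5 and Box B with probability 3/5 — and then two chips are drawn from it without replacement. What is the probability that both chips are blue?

From Box A: P(both blue) = (3/8)(2/7) = 3/28.
From Box B: P(both blue) = (6/10)(5/9) = 1/3.
Total probability = (2/5)(3/28) + (3/5)(1/3) = 17/70.

17/70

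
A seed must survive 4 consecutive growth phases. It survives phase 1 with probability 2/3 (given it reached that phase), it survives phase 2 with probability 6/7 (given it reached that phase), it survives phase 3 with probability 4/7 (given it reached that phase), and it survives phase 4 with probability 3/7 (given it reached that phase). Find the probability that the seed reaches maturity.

48/343

Multiplying along the chain,
P = 2/3 × 6/7 × 4/7 × 3/7 = 144/1029 = 48/343.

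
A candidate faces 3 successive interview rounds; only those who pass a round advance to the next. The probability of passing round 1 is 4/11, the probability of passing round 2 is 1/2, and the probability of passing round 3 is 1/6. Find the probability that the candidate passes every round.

1/33

The events are sequential, so multiply the conditional probabilities:
P = 4/11 × 1/2 × 1/6 = 4/132 = 1/33.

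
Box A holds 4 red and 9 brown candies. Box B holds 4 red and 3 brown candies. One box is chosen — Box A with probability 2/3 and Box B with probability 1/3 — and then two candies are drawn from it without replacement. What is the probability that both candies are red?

40/273

From Box A: P(both red) = (4/13)(3/12) = 1/13.
From Box B: P(both red) = (4/7)(3/6) = 2/7.
Total probability = (2/3)(1/13) + (1/3)(2/7) = 40/273.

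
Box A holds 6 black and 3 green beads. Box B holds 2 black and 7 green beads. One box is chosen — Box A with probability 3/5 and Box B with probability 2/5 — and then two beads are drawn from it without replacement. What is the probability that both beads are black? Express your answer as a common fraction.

From Box A: P(both black) = (6/9)(5/8) = 5/12.
From Box B: P(both black) = (2/9)(1/8) = 1/36.
Total probability = (3/5)(5/12) + (2/5)(1/36) = 47/180.

47/180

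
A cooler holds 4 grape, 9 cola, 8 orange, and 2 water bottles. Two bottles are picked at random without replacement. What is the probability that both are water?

P = 2/23 × 1/22 = 2/506 = 1/253.

1/253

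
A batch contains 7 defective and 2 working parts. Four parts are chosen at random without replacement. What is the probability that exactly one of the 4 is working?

5/9

One ordering (working drawn first) has probability 2/9 × 7/8 × 6/7 × 5/6 = 420/3024 = 5/36.
There are C(4,1) = 4 such orderings, each equally likely, so P = 4 × 5/36 = 5/9.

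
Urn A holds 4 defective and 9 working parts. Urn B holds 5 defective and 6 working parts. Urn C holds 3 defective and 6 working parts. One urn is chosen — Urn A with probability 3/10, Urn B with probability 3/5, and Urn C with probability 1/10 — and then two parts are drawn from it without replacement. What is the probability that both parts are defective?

2411/17160

From Urn A: P(both defective) = (4/13)(3/12) = 1/13.
From Urn B: P(both defective) = (5/11)(4/10) = 2/11.
From Urn C: P(both defective) = (3/9)(2/8) = 1/12.
Total probability = (3/10)(1/13) + (3/5)(2/11) + (1/10)(1/12) = 2411/17160.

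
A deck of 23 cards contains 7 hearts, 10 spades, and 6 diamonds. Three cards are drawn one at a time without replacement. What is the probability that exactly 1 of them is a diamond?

One ordering (a diamond drawn first) has probability 6/23 × 17/22 × 16/21 = 1632/10626 = 272/1771.
There are C(3,1) = 3 such orderings, each equally likely, so P = 3 × 272/1771 = 816/1771.

816/1771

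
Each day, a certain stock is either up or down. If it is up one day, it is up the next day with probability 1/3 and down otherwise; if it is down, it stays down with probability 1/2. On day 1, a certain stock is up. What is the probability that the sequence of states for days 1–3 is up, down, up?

1/3

Day 1 is given. For each transition, use the conditional probability from the current state:
P(down | up) = 2/3; P(up | down) = 1/2.
P = 2/3 × 1/2 = 2/6 = 1/3.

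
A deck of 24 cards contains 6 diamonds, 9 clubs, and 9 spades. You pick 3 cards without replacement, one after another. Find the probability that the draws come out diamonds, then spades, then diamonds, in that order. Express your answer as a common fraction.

45/2024

Chain rule:
P = 6/24 × 9/23 × 5/22 = 270/12144 = 45/2024.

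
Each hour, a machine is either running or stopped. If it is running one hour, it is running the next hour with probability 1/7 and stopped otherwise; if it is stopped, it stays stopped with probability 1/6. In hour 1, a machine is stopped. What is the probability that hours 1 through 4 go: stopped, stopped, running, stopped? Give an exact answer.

5/42

Hour 1 is given. For each transition, use the conditional probability from the current state:
P(stopped | stopped) = 1/6; P(running | stopped) = 5/6; P(stopped | running) = 6/7.
P = 1/6 × 5/6 × 6/7 = 30/252 = 5/42.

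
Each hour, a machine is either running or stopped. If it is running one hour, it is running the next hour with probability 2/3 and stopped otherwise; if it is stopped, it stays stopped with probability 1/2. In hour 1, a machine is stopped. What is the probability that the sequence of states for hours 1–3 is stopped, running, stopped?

Hour 1 is given. For each transition, use the conditional probability from the current state:
P(running | stopped) = 1/2; P(stopped | running) = 1/3.
P = 1/2 × 1/3 = 1/6.

1/6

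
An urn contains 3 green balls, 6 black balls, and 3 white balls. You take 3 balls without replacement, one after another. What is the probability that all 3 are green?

1/220

P(every draw is green) = 3/12 × 2/11 × 1/10 = 6/1320 = 1/220.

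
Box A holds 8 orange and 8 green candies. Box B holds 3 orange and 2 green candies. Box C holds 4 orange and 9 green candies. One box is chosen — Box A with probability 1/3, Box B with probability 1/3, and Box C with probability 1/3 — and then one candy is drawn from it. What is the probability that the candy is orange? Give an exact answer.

From Box A: P(orange) = 8/16.
From Box B: P(orange) = 3/5.
From Box C: P(orange) = 4/13.
Total probability = (1/3)(8/16) + (1/3)(3/5) + (1/3)(4/13) = 61/130.

61/130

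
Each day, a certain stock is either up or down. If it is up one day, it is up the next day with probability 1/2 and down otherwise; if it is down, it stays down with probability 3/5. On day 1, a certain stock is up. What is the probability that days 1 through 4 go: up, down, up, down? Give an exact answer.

1/10

Day 1 is given. For each transition, use the conditional probability from the current state:
P(down | up) = 1/2; P(up | down) = 2/5; P(down | up) = 1/2.
P = 1/2 × 2/5 × 1/2 = 2/20 = 1/10.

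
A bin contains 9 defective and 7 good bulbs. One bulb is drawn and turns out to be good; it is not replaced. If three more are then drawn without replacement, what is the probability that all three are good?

4/91

After the first draw, 6 of the remaining 15 bulbs are good.
P = 6/15 × 5/14 × 4/13 = 120/2730 = 4/91.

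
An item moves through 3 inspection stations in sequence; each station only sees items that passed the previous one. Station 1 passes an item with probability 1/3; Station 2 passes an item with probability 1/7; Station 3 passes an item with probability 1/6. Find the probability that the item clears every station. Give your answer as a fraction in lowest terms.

The events are sequential, so multiply the conditional probabilities:
P = 1/3 × 1/7 × 1/6 = 1/126.

1/126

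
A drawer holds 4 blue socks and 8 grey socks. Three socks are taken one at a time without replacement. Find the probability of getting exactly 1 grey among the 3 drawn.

One ordering (grey drawn first) has probability 8/12 × 4/11 × 3/10 = 96/1320 = 4/55.
There are C(3,1) = 3 such orderings, each equally likely, so P = 3 × 4/55 = 12/55.

12/55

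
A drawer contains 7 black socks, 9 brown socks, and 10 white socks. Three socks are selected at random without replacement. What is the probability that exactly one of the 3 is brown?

153/325

One ordering (brown drawn first) has probability 9/26 × 17/25 × 16/24 = 2448/15600 = 51/325.
There are C(3,1) = 3 such orderings, each equally likely, so P = 3 × 51/325 = 153/325.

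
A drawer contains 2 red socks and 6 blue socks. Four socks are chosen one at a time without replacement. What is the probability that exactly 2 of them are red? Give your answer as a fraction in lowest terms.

One ordering (red drawn first) has probability 2/8 × 1/7 × 6/6 × 5/5 = 60/1680 = 1/28.
There are C(4,2) = 6 such orderings, each equally likely, so P = 6 × 1/28 = 3/14.

3/14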